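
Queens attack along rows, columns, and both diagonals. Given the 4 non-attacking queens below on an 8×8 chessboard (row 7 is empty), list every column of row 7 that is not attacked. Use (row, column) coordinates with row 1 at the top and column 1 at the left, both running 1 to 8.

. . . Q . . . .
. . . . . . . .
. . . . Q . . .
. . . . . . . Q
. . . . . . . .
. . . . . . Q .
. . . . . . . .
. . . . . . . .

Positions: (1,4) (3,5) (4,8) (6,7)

columns 2, 3

(1,4) attacks row 7 at column 4.
(3,5) attacks row 7 at column 5 and diagonals 1.
(4,8) attacks row 7 at column 8 and diagonals 5.
(6,7) attacks row 7 at column 7 and diagonals 6, 8.
Attacked columns: {1, 4, 5, 6, 7, 8}. Safe: {2, 3}.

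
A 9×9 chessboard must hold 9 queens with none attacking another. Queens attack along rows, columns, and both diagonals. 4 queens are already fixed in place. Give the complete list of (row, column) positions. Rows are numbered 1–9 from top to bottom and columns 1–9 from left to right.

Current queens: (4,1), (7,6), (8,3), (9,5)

(1,8) (2,2) (3,4) (4,1) (5,7) (6,9) (7,6) (8,3) (9,5)

Row 1: attacked by (4,1)→{1,4}; (7,6)→{6}; (8,3)→{3}; (9,5)→{5}. Safe: 2, 7, 8, 9. Place at column 8.
Row 2: attacked by (1,8)→{7,8,9}; (4,1)→{1,3}; (7,6)→{1,6}; (8,3)→{3,9}; (9,5)→{5}. Safe: 2, 4. Place at column 2.
Row 3: attacked by (1,8)→{6,8}; (2,2)→{1,2,3}; (4,1)→{1,2}; (7,6)→{2,6}; (8,3)→{3,8}; (9,5)→{5}. Safe: 4, 7, 9. Place at column 4.
Row 5: attacked by (1,8)→{4,8}; (2,2)→{2,5}; (3,4)→{2,4,6}; (4,1)→{1,2}; (7,6)→{4,6,8}; (8,3)→{3,6}; (9,5)→{1,5,9}. Safe: 7. Place at column 7.
Row 6: attacked by (1,8)→{3,8}; (2,2)→{2,6}; (3,4)→{1,4,7}; (4,1)→{1,3}; (5,7)→{6,7,8}; (7,6)→{5,6,7}; (8,3)→{1,3,5}; (9,5)→{2,5,8}. Safe: 9. Place at column 9.
Columns [8, 2, 4, 1, 7, 9, 6, 3, 5], r−c [-7, 0, -1, 3, -2, -3, 1, 5, 4], r+c [9, 4, 7, 5, 12, 15, 13, 11, 14] are all distinct, so no two queens attack.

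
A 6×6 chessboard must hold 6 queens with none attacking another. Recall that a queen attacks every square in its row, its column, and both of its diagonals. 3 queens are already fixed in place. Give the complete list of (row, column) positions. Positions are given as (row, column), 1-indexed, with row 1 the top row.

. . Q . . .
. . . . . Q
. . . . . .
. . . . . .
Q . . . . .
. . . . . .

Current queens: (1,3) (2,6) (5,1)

(1,3) (2,6) (3,2) (4,5) (5,1) (6,4)

Row 3: attacked by (1,3)→{1,3,5}; (2,6)→{5,6}; (5,1)→{1,3}. Safe: 2, 4. Place at column 2.
Row 4: attacked by (1,3)→{3,6}; (2,6)→{4,6}; (3,2)→{1,2,3}; (5,1)→{1,2}. Safe: 5. Place at column 5.
Row 6: attacked by (1,3)→{3}; (2,6)→{2,6}; (3,2)→{2,5}; (4,5)→{3,5}; (5,1)→{1,2}. Safe: 4. Place at column 4.
Columns [3, 6, 2, 5, 1, 4], r−c [-2, -4, 1, -1, 4, 2], r+c [4, 8, 5, 9, 6, 10] are all distinct, so no two queens attack.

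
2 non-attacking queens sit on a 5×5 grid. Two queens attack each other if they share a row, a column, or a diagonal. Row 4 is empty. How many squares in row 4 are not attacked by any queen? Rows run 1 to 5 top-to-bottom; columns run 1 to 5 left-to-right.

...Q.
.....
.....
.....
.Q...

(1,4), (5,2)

(1,4) attacks row 4 at column 4 and diagonals 1.
(5,2) attacks row 4 at column 2 and diagonals 1, 3.
Attacked columns: {1, 2, 3, 4}. Safe: {5}.

1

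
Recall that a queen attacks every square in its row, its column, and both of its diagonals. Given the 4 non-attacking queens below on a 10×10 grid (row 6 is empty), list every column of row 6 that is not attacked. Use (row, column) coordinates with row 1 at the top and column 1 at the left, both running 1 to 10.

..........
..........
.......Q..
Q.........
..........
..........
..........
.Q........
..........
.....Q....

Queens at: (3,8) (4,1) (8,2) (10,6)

columns 7, 9

(3,8) attacks row 6 at column 8 and diagonals 5.
(4,1) attacks row 6 at column 1 and diagonals 3.
(8,2) attacks row 6 at column 2 and diagonals 4.
(10,6) attacks row 6 at column 6 and diagonals 2, 10.
Attacked columns: {1, 2, 3, 4, 5, 6, 8, 10}. Safe: {7, 9}.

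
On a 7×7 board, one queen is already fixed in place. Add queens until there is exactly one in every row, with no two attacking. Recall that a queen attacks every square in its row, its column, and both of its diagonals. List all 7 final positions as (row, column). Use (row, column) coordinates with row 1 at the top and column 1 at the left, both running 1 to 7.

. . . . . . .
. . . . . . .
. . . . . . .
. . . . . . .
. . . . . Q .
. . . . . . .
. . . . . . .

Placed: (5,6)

(1,7) (2,5) (3,3) (4,1) (5,6) (6,4) (7,2)

Row 1: attacked by (5,6)→{2,6}. Safe: 1, 3, 4, 5, 7. Place at column 7.
Row 2: attacked by (1,7)→{6,7}; (5,6)→{3,6}. Safe: 1, 2, 4, 5. Place at column 5.
Row 3: attacked by (1,7)→{5,7}; (2,5)→{4,5,6}; (5,6)→{4,6}. Safe: 1, 2, 3. Place at column 3.
Row 4: attacked by (1,7)→{4,7}; (2,5)→{3,5,7}; (3,3)→{2,3,4}; (5,6)→{5,6,7}. Safe: 1. Place at column 1.
Row 6: attacked by (1,7)→{2,7}; (2,5)→{1,5}; (3,3)→{3,6}; (4,1)→{1,3}; (5,6)→{5,6,7}. Safe: 4. Place at column 4.
Row 7: attacked by (1,7)→{1,7}; (2,5)→{5}; (3,3)→{3,7}; (4,1)→{1,4}; (5,6)→{4,6}; (6,4)→{3,4,5}. Safe: 2. Place at column 2.
Columns [7, 5, 3, 1, 6, 4, 2], r−c [-6, -3, 0, 3, -1, 2, 5], r+c [8, 7, 6, 5, 11, 10, 9] are all distinct, so no two queens attack.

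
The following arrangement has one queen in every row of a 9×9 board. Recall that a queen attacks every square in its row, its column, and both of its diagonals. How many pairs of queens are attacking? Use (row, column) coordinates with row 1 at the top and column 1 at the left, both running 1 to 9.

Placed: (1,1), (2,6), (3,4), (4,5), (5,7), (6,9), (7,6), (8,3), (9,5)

3

Same column: (2,6)–(7,6) (column 6); (4,5)–(9,5) (column 5).
Same diagonal: (3,4)–(4,5) (|3−4| = |4−5| = 1).
Total attacking pairs: 3.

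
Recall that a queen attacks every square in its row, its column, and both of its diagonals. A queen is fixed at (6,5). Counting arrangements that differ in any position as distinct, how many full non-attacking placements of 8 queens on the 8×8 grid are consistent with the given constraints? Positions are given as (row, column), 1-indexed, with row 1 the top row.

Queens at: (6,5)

12

Branch on row 1: col 1 → 0; col 2 → 2; col 3 → 2; col 4 → 1; col 6 → 3; col 7 → 2; col 8 → 2.
Sum: 0 + 2 + 2 + 1 + 3 + 2 + 2 = 12.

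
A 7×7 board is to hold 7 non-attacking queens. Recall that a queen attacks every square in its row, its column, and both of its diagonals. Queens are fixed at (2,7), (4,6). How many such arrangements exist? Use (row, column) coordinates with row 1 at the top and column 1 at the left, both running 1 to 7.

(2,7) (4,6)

2

Branch on row 1: col 1 → 0; col 2 → 0; col 4 → 1; col 5 → 1.
Sum: 0 + 0 + 1 + 1 = 2.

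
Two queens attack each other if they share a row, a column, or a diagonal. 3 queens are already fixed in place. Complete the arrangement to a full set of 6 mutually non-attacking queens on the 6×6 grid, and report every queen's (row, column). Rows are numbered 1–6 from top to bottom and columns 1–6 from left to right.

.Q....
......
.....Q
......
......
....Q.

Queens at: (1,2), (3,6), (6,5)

Row 2: attacked by (1,2)→{1,2,3}; (3,6)→{5,6}; (6,5)→{1,5}. Safe: 4. Place at column 4.
Row 4: attacked by (1,2)→{2,5}; (2,4)→{2,4,6}; (3,6)→{5,6}; (6,5)→{3,5}. Safe: 1. Place at column 1.
Row 5: attacked by (1,2)→{2,6}; (2,4)→{1,4}; (3,6)→{4,6}; (4,1)→{1,2}; (6,5)→{4,5,6}. Safe: 3. Place at column 3.
Columns [2, 4, 6, 1, 3, 5], r−c [-1, -2, -3, 3, 2, 1], r+c [3, 6, 9, 5, 8, 11] are all distinct, so no two queens attack.

(1,2) (2,4) (3,6) (4,1) (5,3) (6,5)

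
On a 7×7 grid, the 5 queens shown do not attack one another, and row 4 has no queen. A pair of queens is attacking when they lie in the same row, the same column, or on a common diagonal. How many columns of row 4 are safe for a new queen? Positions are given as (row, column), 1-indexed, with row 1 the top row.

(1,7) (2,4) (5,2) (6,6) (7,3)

1

(1,7) attacks row 4 at column 7 and diagonals 4.
(2,4) attacks row 4 at column 4 and diagonals 2, 6.
(5,2) attacks row 4 at column 2 and diagonals 1, 3.
(6,6) attacks row 4 at column 6 and diagonals 4.
(7,3) attacks row 4 at column 3 and diagonals 6.
Attacked columns: {1, 2, 3, 4, 6, 7}. Safe: {5}.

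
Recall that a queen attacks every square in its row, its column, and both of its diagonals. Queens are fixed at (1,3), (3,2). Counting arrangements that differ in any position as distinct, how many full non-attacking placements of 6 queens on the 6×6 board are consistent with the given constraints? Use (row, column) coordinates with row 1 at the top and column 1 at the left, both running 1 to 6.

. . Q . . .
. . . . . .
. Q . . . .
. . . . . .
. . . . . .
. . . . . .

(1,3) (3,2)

1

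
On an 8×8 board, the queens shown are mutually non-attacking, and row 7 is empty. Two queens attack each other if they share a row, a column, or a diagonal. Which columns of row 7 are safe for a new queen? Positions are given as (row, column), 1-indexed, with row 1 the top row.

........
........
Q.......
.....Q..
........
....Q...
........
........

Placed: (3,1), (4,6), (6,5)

columns 2, 7, 8

(3,1) attacks row 7 at column 1 and diagonals 5.
(4,6) attacks row 7 at column 6 and diagonals 3.
(6,5) attacks row 7 at column 5 and diagonals 4, 6.
Attacked columns: {1, 3, 4, 5, 6}. Safe: {2, 7, 8}.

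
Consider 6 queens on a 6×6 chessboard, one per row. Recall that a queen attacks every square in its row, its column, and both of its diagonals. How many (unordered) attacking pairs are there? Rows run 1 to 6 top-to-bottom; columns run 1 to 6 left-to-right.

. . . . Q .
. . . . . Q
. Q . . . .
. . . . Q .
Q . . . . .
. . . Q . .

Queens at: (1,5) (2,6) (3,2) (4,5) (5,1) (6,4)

3

Same column: (1,5)–(4,5) (column 5).
Same diagonal: (1,5)–(2,6) (|1−2| = |5−6| = 1); (1,5)–(5,1) (|1−5| = |5−1| = 4).
Total attacking pairs: 3.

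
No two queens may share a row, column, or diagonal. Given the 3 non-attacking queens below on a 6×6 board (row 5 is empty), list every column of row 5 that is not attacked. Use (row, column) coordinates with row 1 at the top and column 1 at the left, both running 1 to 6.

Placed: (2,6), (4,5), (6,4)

(2,6) attacks row 5 at column 6 and diagonals 3.
(4,5) attacks row 5 at column 5 and diagonals 4, 6.
(6,4) attacks row 5 at column 4 and diagonals 3, 5.
Attacked columns: {3, 4, 5, 6}. Safe: {1, 2}.

columns 1, 2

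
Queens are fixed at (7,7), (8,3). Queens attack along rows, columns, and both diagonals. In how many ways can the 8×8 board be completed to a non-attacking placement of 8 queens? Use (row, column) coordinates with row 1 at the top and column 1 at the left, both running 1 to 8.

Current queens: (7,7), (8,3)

2

Branch on row 1: col 2 → 0; col 4 → 0; col 5 → 1; col 6 → 1; col 8 → 0.
Sum: 0 + 0 + 1 + 1 + 0 = 2.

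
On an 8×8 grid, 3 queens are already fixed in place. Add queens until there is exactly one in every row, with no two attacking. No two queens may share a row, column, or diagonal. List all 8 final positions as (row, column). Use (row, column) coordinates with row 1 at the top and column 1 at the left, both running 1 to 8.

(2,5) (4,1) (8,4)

Row 1: attacked by (2,5)→{4,5,6}; (4,1)→{1,4}; (8,4)→{4}. Safe: 2, 3, 7, 8. Place at column 7.
Row 3: attacked by (1,7)→{5,7}; (2,5)→{4,5,6}; (4,1)→{1,2}; (8,4)→{4}. Safe: 3, 8. Place at column 3.
Row 5: attacked by (1,7)→{3,7}; (2,5)→{2,5,8}; (3,3)→{1,3,5}; (4,1)→{1,2}; (8,4)→{1,4,7}. Safe: 6. Place at column 6.
Row 6: attacked by (1,7)→{2,7}; (2,5)→{1,5}; (3,3)→{3,6}; (4,1)→{1,3}; (5,6)→{5,6,7}; (8,4)→{2,4,6}. Safe: 8. Place at column 8.
Row 7: attacked by (1,7)→{1,7}; (2,5)→{5}; (3,3)→{3,7}; (4,1)→{1,4}; (5,6)→{4,6,8}; (6,8)→{7,8}; (8,4)→{3,4,5}. Safe: 2. Place at column 2.
Columns [7, 5, 3, 1, 6, 8, 2, 4], r−c [-6, -3, 0, 3, -1, -2, 5, 4], r+c [8, 7, 6, 5, 11, 14, 9, 12] are all distinct, so no two queens attack.

(1,7) (2,5) (3,3) (4,1) (5,6) (6,8) (7,2) (8,4)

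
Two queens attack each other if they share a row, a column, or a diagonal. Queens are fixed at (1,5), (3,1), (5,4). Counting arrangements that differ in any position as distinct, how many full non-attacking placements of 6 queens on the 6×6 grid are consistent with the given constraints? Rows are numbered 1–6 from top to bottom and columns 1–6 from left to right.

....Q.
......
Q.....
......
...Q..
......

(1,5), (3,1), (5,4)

Branch on row 2: col 3 → 1.
Sum: 1 = 1.

1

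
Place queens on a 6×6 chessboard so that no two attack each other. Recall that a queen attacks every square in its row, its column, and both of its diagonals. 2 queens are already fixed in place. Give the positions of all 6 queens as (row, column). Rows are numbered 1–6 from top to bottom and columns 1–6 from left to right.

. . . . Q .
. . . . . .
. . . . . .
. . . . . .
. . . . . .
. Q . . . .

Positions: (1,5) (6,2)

(1,5) (2,3) (3,1) (4,6) (5,4) (6,2)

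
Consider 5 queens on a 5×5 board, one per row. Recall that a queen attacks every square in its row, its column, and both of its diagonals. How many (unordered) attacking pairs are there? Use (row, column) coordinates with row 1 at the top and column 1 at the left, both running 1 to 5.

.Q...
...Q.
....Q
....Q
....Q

5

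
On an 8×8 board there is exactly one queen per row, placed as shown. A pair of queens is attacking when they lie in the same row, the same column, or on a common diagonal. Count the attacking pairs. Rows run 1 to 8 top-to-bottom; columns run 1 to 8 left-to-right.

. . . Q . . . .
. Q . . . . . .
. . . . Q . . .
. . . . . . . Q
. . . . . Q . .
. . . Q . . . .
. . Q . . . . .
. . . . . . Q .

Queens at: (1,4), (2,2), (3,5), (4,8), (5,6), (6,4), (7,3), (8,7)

2

Same column: (1,4)–(6,4) (column 4).
Same diagonal: (6,4)–(7,3) (|6−7| = |4−3| = 1).
Total attacking pairs: 2.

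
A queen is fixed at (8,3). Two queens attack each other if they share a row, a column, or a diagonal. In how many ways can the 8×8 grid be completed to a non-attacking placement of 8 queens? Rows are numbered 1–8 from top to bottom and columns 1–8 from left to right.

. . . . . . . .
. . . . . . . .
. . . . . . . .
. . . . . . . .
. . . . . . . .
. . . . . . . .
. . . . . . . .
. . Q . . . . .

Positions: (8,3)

Branch on row 1: col 1 → 2; col 2 → 2; col 4 → 3; col 5 → 4; col 6 → 5; col 7 → 0; col 8 → 0.
Sum: 2 + 2 + 3 + 4 + 5 + 0 + 0 = 16.

16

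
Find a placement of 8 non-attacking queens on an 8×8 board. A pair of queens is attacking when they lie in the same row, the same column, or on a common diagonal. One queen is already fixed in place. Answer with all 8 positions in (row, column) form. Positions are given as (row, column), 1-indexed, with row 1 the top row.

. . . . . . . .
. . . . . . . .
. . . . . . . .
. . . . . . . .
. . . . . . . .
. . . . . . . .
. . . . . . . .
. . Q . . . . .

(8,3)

Row 1: attacked by (8,3)→{3}. Safe: 1, 2, 4, 5, 6, 7, 8. Place at column 6.
Row 2: attacked by (1,6)→{5,6,7}; (8,3)→{3}. Safe: 1, 2, 4, 8. Place at column 8.
Row 3: attacked by (1,6)→{4,6,8}; (2,8)→{7,8}; (8,3)→{3,8}. Safe: 1, 2, 5. Place at column 2.
Row 4: attacked by (1,6)→{3,6}; (2,8)→{6,8}; (3,2)→{1,2,3}; (8,3)→{3,7}. Safe: 4, 5. Place at column 4.
Row 5: attacked by (1,6)→{2,6}; (2,8)→{5,8}; (3,2)→{2,4}; (4,4)→{3,4,5}; (8,3)→{3,6}. Safe: 1, 7. Place at column 1.
Row 6: attacked by (1,6)→{1,6}; (2,8)→{4,8}; (3,2)→{2,5}; (4,4)→{2,4,6}; (5,1)→{1,2}; (8,3)→{1,3,5}. Safe: 7. Place at column 7.
Row 7: attacked by (1,6)→{6}; (2,8)→{3,8}; (3,2)→{2,6}; (4,4)→{1,4,7}; (5,1)→{1,3}; (6,7)→{6,7,8}; (8,3)→{2,3,4}. Safe: 5. Place at column 5.
Columns [6, 8, 2, 4, 1, 7, 5, 3], r−c [-5, -6, 1, 0, 4, -1, 2, 5], r+c [7, 10, 5, 8, 6, 13, 12, 11] are all distinct, so no two queens attack.

(1,6) (2,8) (3,2) (4,4) (5,1) (6,7) (7,5) (8,3)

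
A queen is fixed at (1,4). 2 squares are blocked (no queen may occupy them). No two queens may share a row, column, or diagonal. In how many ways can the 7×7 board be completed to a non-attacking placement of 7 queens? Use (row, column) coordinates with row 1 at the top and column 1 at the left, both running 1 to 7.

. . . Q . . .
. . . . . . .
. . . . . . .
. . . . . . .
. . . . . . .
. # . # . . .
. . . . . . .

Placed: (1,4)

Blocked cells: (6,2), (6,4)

6

Branch on row 2: col 1 → 2; col 2 → 1; col 6 → 1; col 7 → 2.
Sum: 2 + 1 + 1 + 2 = 6.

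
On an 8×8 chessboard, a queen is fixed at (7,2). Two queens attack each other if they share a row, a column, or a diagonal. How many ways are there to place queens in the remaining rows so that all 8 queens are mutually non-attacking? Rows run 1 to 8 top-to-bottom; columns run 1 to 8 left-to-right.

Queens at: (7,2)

16

Branch on row 1: col 1 → 2; col 3 → 3; col 4 → 1; col 5 → 2; col 6 → 5; col 7 → 3.
Sum: 2 + 3 + 1 + 2 + 5 + 3 = 16.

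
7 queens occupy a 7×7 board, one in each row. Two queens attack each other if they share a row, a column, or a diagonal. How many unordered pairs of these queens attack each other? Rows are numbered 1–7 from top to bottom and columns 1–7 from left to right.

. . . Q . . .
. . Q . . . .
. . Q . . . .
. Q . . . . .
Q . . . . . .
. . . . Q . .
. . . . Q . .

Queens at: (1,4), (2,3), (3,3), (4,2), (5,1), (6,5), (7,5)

7

Same column: (2,3)–(3,3) (column 3); (6,5)–(7,5) (column 5).
Same diagonal: (1,4)–(2,3) (|1−2| = |4−3| = 1); (3,3)–(4,2) (|3−4| = |3−2| = 1); (3,3)–(5,1) (|3−5| = |3−1| = 2); (4,2)–(5,1) (|4−5| = |2−1| = 1); (4,2)–(7,5) (|4−7| = |2−5| = 3).
Total attacking pairs: 7.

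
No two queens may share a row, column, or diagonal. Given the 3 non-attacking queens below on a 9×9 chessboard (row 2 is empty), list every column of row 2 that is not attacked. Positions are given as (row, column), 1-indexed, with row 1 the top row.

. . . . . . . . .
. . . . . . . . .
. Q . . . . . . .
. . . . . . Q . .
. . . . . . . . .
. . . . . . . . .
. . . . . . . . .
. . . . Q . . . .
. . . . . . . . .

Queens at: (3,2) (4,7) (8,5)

columns 4, 6, 8

(3,2) attacks row 2 at column 2 and diagonals 1, 3.
(4,7) attacks row 2 at column 7 and diagonals 5, 9.
(8,5) attacks row 2 at column 5.
Attacked columns: {1, 2, 3, 5, 7, 9}. Safe: {4, 6, 8}.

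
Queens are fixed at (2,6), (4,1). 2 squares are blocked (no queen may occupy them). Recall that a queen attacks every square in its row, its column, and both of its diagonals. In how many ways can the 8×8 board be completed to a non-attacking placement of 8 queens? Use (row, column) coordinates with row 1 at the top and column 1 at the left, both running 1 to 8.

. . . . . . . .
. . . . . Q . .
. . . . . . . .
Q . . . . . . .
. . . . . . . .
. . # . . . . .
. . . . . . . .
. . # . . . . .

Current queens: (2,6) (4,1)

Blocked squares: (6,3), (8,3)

Branch on row 1: col 2 → 0; col 3 → 3; col 8 → 0.
Sum: 0 + 3 + 0 = 3.

3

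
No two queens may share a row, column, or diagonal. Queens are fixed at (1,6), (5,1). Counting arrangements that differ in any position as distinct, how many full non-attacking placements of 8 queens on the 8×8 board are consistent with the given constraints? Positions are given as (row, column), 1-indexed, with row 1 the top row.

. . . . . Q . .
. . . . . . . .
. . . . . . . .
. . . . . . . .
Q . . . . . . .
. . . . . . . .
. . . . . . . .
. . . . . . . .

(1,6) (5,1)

4

Branch on row 2: col 2 → 0; col 3 → 3; col 8 → 1.
Sum: 0 + 3 + 1 = 4.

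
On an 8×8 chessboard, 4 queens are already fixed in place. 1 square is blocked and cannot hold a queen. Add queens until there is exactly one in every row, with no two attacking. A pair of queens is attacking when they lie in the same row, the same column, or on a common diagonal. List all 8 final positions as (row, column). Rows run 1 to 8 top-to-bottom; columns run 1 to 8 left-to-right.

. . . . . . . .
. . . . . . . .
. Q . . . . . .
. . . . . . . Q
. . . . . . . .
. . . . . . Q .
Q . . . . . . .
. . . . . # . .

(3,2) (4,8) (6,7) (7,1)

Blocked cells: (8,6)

Row 1: attacked by (3,2)→{2,4}; (4,8)→{5,8}; (6,7)→{2,7}; (7,1)→{1,7}. Safe: 3, 6. Place at column 6.
Row 2: attacked by (1,6)→{5,6,7}; (3,2)→{1,2,3}; (4,8)→{6,8}; (6,7)→{3,7}; (7,1)→{1,6}. Safe: 4. Place at column 4.
Row 5: attacked by (1,6)→{2,6}; (2,4)→{1,4,7}; (3,2)→{2,4}; (4,8)→{7,8}; (6,7)→{6,7,8}; (7,1)→{1,3}. Safe: 5. Place at column 5.
Row 8: attacked by (1,6)→{6}; (2,4)→{4}; (3,2)→{2,7}; (4,8)→{4,8}; (5,5)→{2,5,8}; (6,7)→{5,7}; (7,1)→{1,2}. Blocked: 6. Safe: 3. Place at column 3.
Columns [6, 4, 2, 8, 5, 7, 1, 3], r−c [-5, -2, 1, -4, 0, -1, 6, 5], r+c [7, 6, 5, 12, 10, 13, 8, 11] are all distinct, so no two queens attack.

(1,6) (2,4) (3,2) (4,8) (5,5) (6,7) (7,1) (8,3)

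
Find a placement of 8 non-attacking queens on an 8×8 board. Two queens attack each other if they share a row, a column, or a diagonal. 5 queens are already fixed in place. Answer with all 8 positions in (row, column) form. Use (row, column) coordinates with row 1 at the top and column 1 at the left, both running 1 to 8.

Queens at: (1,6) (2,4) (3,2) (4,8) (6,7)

Row 5: attacked by (1,6)→{2,6}; (2,4)→{1,4,7}; (3,2)→{2,4}; (4,8)→{7,8}; (6,7)→{6,7,8}. Safe: 3, 5. Place at column 5.
Row 7: attacked by (1,6)→{6}; (2,4)→{4}; (3,2)→{2,6}; (4,8)→{5,8}; (5,5)→{3,5,7}; (6,7)→{6,7,8}. Safe: 1. Place at column 1.
Row 8: attacked by (1,6)→{6}; (2,4)→{4}; (3,2)→{2,7}; (4,8)→{4,8}; (5,5)→{2,5,8}; (6,7)→{5,7}; (7,1)→{1,2}. Safe: 3. Place at column 3.
Columns [6, 4, 2, 8, 5, 7, 1, 3], r−c [-5, -2, 1, -4, 0, -1, 6, 5], r+c [7, 6, 5, 12, 10, 13, 8, 11] are all distinct, so no two queens attack.

(1,6) (2,4) (3,2) (4,8) (5,5) (6,7) (7,1) (8,3)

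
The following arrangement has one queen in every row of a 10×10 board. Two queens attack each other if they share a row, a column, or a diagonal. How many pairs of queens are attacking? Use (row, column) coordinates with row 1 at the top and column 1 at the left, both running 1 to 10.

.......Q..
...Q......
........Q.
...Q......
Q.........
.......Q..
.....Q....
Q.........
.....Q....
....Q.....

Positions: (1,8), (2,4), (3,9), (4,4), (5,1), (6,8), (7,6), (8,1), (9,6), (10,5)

8

Same column: (1,8)–(6,8) (column 8); (2,4)–(4,4) (column 4); (5,1)–(8,1) (column 1); (7,6)–(9,6) (column 6).
Same diagonal: (1,8)–(8,1) (|1−8| = |8−1| = 7); (2,4)–(5,1) (|2−5| = |4−1| = 3); (2,4)–(6,8) (|2−6| = |4−8| = 4); (9,6)–(10,5) (|9−10| = |6−5| = 1).
Total attacking pairs: 8.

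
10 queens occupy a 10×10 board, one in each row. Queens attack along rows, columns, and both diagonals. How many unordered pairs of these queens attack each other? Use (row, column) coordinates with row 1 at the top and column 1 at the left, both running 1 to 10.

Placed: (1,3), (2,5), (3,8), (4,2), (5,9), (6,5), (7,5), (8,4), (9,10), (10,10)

Same column: (2,5)–(6,5) (column 5); (2,5)–(7,5) (column 5); (6,5)–(7,5) (column 5); (9,10)–(10,10) (column 10).
Same diagonal: (3,8)–(6,5) (|3−6| = |8−5| = 3); (4,2)–(7,5) (|4−7| = |2−5| = 3); (7,5)–(8,4) (|7−8| = |5−4| = 1).
Total attacking pairs: 7.

7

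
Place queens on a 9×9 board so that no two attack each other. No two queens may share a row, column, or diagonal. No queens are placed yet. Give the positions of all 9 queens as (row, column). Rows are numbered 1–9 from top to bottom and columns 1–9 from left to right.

Row 1: Safe: 1, 2, 3, 4, 5, 6, 7, 8, 9. Place at column 7.
Row 2: attacked by (1,7)→{6,7,8}. Safe: 1, 2, 3, 4, 5, 9. Place at column 9.
Row 3: attacked by (1,7)→{5,7,9}; (2,9)→{8,9}. Safe: 1, 2, 3, 4, 6. Place at column 3.
Row 4: attacked by (1,7)→{4,7}; (2,9)→{7,9}; (3,3)→{2,3,4}. Safe: 1, 5, 6, 8. Place at column 5.
Row 5: attacked by (1,7)→{3,7}; (2,9)→{6,9}; (3,3)→{1,3,5}; (4,5)→{4,5,6}. Safe: 2, 8. Place at column 2.
Row 6: attacked by (1,7)→{2,7}; (2,9)→{5,9}; (3,3)→{3,6}; (4,5)→{3,5,7}; (5,2)→{1,2,3}. Safe: 4, 8. Place at column 8.
Row 7: attacked by (1,7)→{1,7}; (2,9)→{4,9}; (3,3)→{3,7}; (4,5)→{2,5,8}; (5,2)→{2,4}; (6,8)→{7,8,9}. Safe: 6. Place at column 6.
Row 8: attacked by (1,7)→{7}; (2,9)→{3,9}; (3,3)→{3,8}; (4,5)→{1,5,9}; (5,2)→{2,5}; (6,8)→{6,8}; (7,6)→{5,6,7}. Safe: 4. Place at column 4.
Row 9: attacked by (1,7)→{7}; (2,9)→{2,9}; (3,3)→{3,9}; (4,5)→{5}; (5,2)→{2,6}; (6,8)→{5,8}; (7,6)→{4,6,8}; (8,4)→{3,4,5}. Safe: 1. Place at column 1.
Columns [7, 9, 3, 5, 2, 8, 6, 4, 1], r−c [-6, -7, 0, -1, 3, -2, 1, 4, 8], r+c [8, 11, 6, 9, 7, 14, 13, 12, 10] are all distinct, so no two queens attack.

(1,7) (2,9) (3,3) (4,5) (5,2) (6,8) (7,6) (8,4) (9,1)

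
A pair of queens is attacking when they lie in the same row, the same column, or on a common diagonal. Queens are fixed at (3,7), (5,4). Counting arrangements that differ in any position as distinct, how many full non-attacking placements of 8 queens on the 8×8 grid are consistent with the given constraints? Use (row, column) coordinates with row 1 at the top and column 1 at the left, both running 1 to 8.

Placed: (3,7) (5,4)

3

Branch on row 1: col 1 → 0; col 2 → 0; col 3 → 1; col 6 → 2.
Sum: 0 + 0 + 1 + 2 = 3.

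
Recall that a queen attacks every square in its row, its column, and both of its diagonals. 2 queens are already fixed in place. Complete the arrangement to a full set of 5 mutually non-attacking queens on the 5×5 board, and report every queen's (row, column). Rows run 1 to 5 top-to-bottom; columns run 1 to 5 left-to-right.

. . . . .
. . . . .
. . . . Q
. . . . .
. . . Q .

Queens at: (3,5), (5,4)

Row 1: attacked by (3,5)→{3,5}; (5,4)→{4}. Safe: 1, 2. Place at column 1.
Row 2: attacked by (1,1)→{1,2}; (3,5)→{4,5}; (5,4)→{1,4}. Safe: 3. Place at column 3.
Row 4: attacked by (1,1)→{1,4}; (2,3)→{1,3,5}; (3,5)→{4,5}; (5,4)→{3,4,5}. Safe: 2. Place at column 2.
Columns [1, 3, 5, 2, 4], r−c [0, -1, -2, 2, 1], r+c [2, 5, 8, 6, 9] are all distinct, so no two queens attack.

(1,1) (2,3) (3,5) (4,2) (5,4)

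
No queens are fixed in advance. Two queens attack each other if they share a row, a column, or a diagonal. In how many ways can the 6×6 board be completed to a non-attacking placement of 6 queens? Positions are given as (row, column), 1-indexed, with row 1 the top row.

4

Branch on row 1: col 1 → 0; col 2 → 1; col 3 → 1; col 4 → 1; col 5 → 1; col 6 → 0.
Sum: 0 + 1 + 1 + 1 + 1 + 0 = 4.
(This is the classic 6-queens count.)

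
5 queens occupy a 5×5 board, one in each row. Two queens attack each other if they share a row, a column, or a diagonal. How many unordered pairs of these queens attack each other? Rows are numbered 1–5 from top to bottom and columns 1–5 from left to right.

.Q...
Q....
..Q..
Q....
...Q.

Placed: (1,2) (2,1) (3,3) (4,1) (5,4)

3

Same column: (2,1)–(4,1) (column 1).
Same diagonal: (1,2)–(2,1) (|1−2| = |2−1| = 1); (2,1)–(5,4) (|2−5| = |1−4| = 3).
Total attacking pairs: 3.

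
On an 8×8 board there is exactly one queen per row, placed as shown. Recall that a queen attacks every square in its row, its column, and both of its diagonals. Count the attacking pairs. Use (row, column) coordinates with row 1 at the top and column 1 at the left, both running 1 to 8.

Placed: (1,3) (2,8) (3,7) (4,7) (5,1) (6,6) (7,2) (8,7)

4

Same column: (3,7)–(4,7) (column 7); (3,7)–(8,7) (column 7); (4,7)–(8,7) (column 7).
Same diagonal: (2,8)–(3,7) (|2−3| = |8−7| = 1).
Total attacking pairs: 4.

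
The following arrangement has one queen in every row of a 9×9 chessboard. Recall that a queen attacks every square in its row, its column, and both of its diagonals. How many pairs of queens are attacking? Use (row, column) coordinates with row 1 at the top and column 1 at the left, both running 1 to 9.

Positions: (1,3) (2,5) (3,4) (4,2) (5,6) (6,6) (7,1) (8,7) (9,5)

4

Same column: (2,5)–(9,5) (column 5); (5,6)–(6,6) (column 6).
Same diagonal: (2,5)–(3,4) (|2−3| = |5−4| = 1); (3,4)–(5,6) (|3−5| = |4−6| = 2).
Total attacking pairs: 4.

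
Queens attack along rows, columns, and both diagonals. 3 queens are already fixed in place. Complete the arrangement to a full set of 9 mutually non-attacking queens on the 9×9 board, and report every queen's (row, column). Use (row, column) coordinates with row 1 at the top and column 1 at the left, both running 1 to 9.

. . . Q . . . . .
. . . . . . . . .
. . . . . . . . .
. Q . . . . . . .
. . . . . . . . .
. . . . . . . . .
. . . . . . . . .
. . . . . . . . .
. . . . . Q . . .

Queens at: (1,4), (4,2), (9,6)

(1,4) (2,7) (3,9) (4,2) (5,5) (6,8) (7,1) (8,3) (9,6)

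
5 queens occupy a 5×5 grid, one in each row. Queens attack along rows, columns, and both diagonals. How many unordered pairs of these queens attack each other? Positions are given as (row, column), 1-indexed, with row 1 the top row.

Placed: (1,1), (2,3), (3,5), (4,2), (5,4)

0

All columns are distinct and no two queens satisfy |Δrow| = |Δcol|, so no pair attacks.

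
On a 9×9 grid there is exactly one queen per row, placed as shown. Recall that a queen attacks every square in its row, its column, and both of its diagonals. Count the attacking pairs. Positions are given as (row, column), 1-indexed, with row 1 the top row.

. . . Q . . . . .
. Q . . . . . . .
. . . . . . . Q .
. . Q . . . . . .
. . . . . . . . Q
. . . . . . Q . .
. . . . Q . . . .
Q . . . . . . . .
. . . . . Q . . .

All columns are distinct and no two queens satisfy |Δrow| = |Δcol|, so no pair attacks.

0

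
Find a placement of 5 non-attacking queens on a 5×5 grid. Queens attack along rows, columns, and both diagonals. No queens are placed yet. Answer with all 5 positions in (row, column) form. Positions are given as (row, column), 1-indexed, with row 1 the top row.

(1,1) (2,3) (3,5) (4,2) (5,4)

Row 1: Safe: 1, 2, 3, 4, 5. Place at column 1.
Row 2: attacked by (1,1)→{1,2}. Safe: 3, 4, 5. Place at column 3.
Row 3: attacked by (1,1)→{1,3}; (2,3)→{2,3,4}. Safe: 5. Place at column 5.
Row 4: attacked by (1,1)→{1,4}; (2,3)→{1,3,5}; (3,5)→{4,5}. Safe: 2. Place at column 2.
Row 5: attacked by (1,1)→{1,5}; (2,3)→{3}; (3,5)→{3,5}; (4,2)→{1,2,3}. Safe: 4. Place at column 4.
Columns [1, 3, 5, 2, 4], r−c [0, -1, -2, 2, 1], r+c [2, 5, 8, 6, 9] are all distinct, so no two queens attack.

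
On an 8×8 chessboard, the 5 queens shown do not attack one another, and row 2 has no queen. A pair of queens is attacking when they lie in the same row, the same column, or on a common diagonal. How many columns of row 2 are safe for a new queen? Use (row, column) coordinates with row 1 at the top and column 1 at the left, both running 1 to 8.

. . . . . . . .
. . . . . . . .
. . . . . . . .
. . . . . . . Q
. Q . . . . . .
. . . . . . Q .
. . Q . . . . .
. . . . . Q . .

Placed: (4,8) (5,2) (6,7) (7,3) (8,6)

(4,8) attacks row 2 at column 8 and diagonals 6.
(5,2) attacks row 2 at column 2 and diagonals 5.
(6,7) attacks row 2 at column 7 and diagonals 3.
(7,3) attacks row 2 at column 3 and diagonals 8.
(8,6) attacks row 2 at column 6.
Attacked columns: {2, 3, 5, 6, 7, 8}. Safe: {1, 4}.

2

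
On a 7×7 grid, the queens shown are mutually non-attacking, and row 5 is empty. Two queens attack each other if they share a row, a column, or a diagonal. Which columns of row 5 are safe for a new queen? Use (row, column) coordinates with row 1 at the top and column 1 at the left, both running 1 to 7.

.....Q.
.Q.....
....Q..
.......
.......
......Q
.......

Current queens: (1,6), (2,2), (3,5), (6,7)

columns 1, 4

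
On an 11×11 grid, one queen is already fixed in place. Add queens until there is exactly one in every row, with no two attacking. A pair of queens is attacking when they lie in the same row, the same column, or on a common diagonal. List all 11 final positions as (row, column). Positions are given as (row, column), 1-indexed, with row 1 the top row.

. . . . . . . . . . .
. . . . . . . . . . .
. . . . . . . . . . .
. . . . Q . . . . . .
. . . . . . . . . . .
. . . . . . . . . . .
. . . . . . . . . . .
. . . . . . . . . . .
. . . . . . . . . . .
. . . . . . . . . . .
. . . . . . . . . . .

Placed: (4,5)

Row 1: attacked by (4,5)→{2,5,8}. Safe: 1, 3, 4, 6, 7, 9, 10, 11. Place at column 4.
Row 2: attacked by (1,4)→{3,4,5}; (4,5)→{3,5,7}. Safe: 1, 2, 6, 8, 9, 10, 11. Place at column 11.
Row 3: attacked by (1,4)→{2,4,6}; (2,11)→{10,11}; (4,5)→{4,5,6}. Safe: 1, 3, 7, 8, 9. Place at column 8.
Row 5: attacked by (1,4)→{4,8}; (2,11)→{8,11}; (3,8)→{6,8,10}; (4,5)→{4,5,6}. Safe: 1, 2, 3, 7, 9. Place at column 2.
Row 6: attacked by (1,4)→{4,9}; (2,11)→{7,11}; (3,8)→{5,8,11}; (4,5)→{3,5,7}; (5,2)→{1,2,3}. Safe: 6, 10. Place at column 6.
Row 7: attacked by (1,4)→{4,10}; (2,11)→{6,11}; (3,8)→{4,8}; (4,5)→{2,5,8}; (5,2)→{2,4}; (6,6)→{5,6,7}. Safe: 1, 3, 9. Place at column 1.
Row 8: attacked by (1,4)→{4,11}; (2,11)→{5,11}; (3,8)→{3,8}; (4,5)→{1,5,9}; (5,2)→{2,5}; (6,6)→{4,6,8}; (7,1)→{1,2}. Safe: 7, 10. Place at column 10.
Row 9: attacked by (1,4)→{4}; (2,11)→{4,11}; (3,8)→{2,8}; (4,5)→{5,10}; (5,2)→{2,6}; (6,6)→{3,6,9}; (7,1)→{1,3}; (8,10)→{9,10,11}. Safe: 7. Place at column 7.
Row 10: attacked by (1,4)→{4}; (2,11)→{3,11}; (3,8)→{1,8}; (4,5)→{5,11}; (5,2)→{2,7}; (6,6)→{2,6,10}; (7,1)→{1,4}; (8,10)→{8,10}; (9,7)→{6,7,8}. Safe: 9. Place at column 9.
Row 11: attacked by (1,4)→{4}; (2,11)→{2,11}; (3,8)→{8}; (4,5)→{5}; (5,2)→{2,8}; (6,6)→{1,6,11}; (7,1)→{1,5}; (8,10)→{7,10}; (9,7)→{5,7,9}; (10,9)→{8,9,10}. Safe: 3. Place at column 3.
Columns [4, 11, 8, 5, 2, 6, 1, 10, 7, 9, 3], r−c [-3, -9, -5, -1, 3, 0, 6, -2, 2, 1, 8], r+c [5, 13, 11, 9, 7, 12, 8, 18, 16, 19, 14] are all distinct, so no two queens attack.

(1,4) (2,11) (3,8) (4,5) (5,2) (6,6) (7,1) (8,10) (9,7) (10,9) (11,3)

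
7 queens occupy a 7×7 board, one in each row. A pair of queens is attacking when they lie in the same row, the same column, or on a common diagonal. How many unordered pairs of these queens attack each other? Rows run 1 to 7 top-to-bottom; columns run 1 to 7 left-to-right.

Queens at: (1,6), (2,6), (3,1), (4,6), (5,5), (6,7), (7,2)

Same column: (1,6)–(2,6) (column 6); (1,6)–(4,6) (column 6); (2,6)–(4,6) (column 6).
Same diagonal: (4,6)–(5,5) (|4−5| = |6−5| = 1).
Total attacking pairs: 4.

4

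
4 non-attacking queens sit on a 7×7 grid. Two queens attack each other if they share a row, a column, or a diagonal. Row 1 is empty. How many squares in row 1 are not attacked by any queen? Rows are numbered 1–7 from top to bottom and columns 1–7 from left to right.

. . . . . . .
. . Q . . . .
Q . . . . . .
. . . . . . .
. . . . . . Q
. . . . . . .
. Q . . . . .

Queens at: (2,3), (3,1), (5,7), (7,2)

2

(2,3) attacks row 1 at column 3 and diagonals 2, 4.
(3,1) attacks row 1 at column 1 and diagonals 3.
(5,7) attacks row 1 at column 7 and diagonals 3.
(7,2) attacks row 1 at column 2.
Attacked columns: {1, 2, 3, 4, 7}. Safe: {5, 6}.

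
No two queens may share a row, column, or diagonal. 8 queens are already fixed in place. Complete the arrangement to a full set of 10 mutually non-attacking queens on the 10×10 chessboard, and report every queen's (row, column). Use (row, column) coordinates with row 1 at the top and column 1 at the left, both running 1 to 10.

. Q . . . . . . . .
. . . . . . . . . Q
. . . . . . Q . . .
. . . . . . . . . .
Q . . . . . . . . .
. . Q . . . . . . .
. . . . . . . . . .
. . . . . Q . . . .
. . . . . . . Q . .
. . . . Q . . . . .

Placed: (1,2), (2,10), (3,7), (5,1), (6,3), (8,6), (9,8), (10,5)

Row 4: attacked by (1,2)→{2,5}; (2,10)→{8,10}; (3,7)→{6,7,8}; (5,1)→{1,2}; (6,3)→{1,3,5}; (8,6)→{2,6,10}; (9,8)→{3,8}; (10,5)→{5}. Safe: 4, 9. Place at column 4.
Row 7: attacked by (1,2)→{2,8}; (2,10)→{5,10}; (3,7)→{3,7}; (4,4)→{1,4,7}; (5,1)→{1,3}; (6,3)→{2,3,4}; (8,6)→{5,6,7}; (9,8)→{6,8,10}; (10,5)→{2,5,8}. Safe: 9. Place at column 9.
Columns [2, 10, 7, 4, 1, 3, 9, 6, 8, 5], r−c [-1, -8, -4, 0, 4, 3, -2, 2, 1, 5], r+c [3, 12, 10, 8, 6, 9, 16, 14, 17, 15] are all distinct, so no two queens attack.

(1,2) (2,10) (3,7) (4,4) (5,1) (6,3) (7,9) (8,6) (9,8) (10,5)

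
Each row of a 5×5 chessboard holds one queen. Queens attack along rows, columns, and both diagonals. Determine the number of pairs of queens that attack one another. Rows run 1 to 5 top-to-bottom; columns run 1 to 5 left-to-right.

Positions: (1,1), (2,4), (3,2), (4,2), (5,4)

4

Same column: (2,4)–(5,4) (column 4); (3,2)–(4,2) (column 2).
Same diagonal: (2,4)–(4,2) (|2−4| = |4−2| = 2); (3,2)–(5,4) (|3−5| = |2−4| = 2).
Total attacking pairs: 4.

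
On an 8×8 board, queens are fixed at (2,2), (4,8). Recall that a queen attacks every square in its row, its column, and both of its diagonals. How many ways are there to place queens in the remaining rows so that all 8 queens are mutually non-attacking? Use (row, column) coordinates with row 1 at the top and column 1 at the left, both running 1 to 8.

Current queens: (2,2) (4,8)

Branch on row 1: col 4 → 1; col 6 → 0; col 7 → 0.
Sum: 1 + 0 + 0 = 1.

1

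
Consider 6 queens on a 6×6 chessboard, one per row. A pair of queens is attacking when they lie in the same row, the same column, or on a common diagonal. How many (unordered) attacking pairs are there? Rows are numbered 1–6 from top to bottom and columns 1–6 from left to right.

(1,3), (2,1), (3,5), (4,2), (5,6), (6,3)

Same column: (1,3)–(6,3) (column 3).
Same diagonal: (1,3)–(3,5) (|1−3| = |3−5| = 2).
Total attacking pairs: 2.

2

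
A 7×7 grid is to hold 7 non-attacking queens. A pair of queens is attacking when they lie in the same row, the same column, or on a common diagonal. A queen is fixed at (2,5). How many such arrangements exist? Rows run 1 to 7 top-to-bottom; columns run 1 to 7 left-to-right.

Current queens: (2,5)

6

Branch on row 1: col 1 → 1; col 2 → 3; col 3 → 1; col 7 → 1.
Sum: 1 + 3 + 1 + 1 = 6.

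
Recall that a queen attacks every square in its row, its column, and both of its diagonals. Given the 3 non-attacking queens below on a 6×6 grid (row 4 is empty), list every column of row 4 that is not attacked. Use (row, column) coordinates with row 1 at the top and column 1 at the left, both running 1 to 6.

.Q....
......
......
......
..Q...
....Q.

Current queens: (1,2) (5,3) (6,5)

(1,2) attacks row 4 at column 2 and diagonals 5.
(5,3) attacks row 4 at column 3 and diagonals 2, 4.
(6,5) attacks row 4 at column 5 and diagonals 3.
Attacked columns: {2, 3, 4, 5}. Safe: {1, 6}.

columns 1, 6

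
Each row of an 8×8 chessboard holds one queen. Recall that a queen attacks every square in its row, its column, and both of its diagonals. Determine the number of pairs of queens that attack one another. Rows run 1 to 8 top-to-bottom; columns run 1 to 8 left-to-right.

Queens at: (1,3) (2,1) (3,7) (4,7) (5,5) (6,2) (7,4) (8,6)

Same column: (3,7)–(4,7) (column 7).
Same diagonal: (3,7)–(5,5) (|3−5| = |7−5| = 2); (4,7)–(7,4) (|4−7| = |7−4| = 3).
Total attacking pairs: 3.

3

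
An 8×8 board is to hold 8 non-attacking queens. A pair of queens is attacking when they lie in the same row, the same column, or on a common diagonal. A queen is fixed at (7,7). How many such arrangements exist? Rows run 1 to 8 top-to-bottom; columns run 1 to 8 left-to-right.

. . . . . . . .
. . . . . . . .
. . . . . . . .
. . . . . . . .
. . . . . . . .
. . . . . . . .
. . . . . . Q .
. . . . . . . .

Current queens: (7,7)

16

Branch on row 1: col 2 → 3; col 3 → 5; col 4 → 2; col 5 → 1; col 6 → 3; col 8 → 2.
Sum: 3 + 5 + 2 + 1 + 3 + 2 = 16.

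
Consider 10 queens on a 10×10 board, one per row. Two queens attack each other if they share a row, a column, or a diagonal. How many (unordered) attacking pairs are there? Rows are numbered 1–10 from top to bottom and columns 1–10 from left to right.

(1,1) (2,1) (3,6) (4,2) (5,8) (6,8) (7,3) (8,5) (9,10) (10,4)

Same column: (1,1)–(2,1) (column 1); (5,8)–(6,8) (column 8).
Same diagonal: (3,6)–(5,8) (|3−5| = |6−8| = 2); (5,8)–(8,5) (|5−8| = |8−5| = 3); (6,8)–(10,4) (|6−10| = |8−4| = 4).
Total attacking pairs: 5.

5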